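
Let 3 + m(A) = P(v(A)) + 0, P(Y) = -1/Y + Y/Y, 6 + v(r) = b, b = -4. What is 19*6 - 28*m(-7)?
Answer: 836/5 ≈ 167.20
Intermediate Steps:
v(r) = -10 (v(r) = -6 - 4 = -10)
P(Y) = 1 - 1/Y (P(Y) = -1/Y + 1 = 1 - 1/Y)
m(A) = -19/10 (m(A) = -3 + ((-1 - 10)/(-10) + 0) = -3 + (-⅒*(-11) + 0) = -3 + (11/10 + 0) = -3 + 11/10 = -19/10)
19*6 - 28*m(-7) = 19*6 - 28*(-19/10) = 114 + 266/5 = 836/5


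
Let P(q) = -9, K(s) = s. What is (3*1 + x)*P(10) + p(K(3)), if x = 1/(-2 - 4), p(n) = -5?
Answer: -61/2 ≈ -30.500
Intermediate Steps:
x = -⅙ (x = 1/(-6) = -⅙ ≈ -0.16667)
(3*1 + x)*P(10) + p(K(3)) = (3*1 - ⅙)*(-9) - 5 = (3 - ⅙)*(-9) - 5 = (17/6)*(-9) - 5 = -51/2 - 5 = -61/2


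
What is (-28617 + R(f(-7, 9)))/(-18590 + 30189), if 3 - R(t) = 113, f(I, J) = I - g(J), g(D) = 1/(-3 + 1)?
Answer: -28727/11599 ≈ -2.4767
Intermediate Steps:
g(D) = -½ (g(D) = 1/(-2) = -½)
f(I, J) = ½ + I (f(I, J) = I - 1*(-½) = I + ½ = ½ + I)
R(t) = -110 (R(t) = 3 - 1*113 = 3 - 113 = -110)
(-28617 + R(f(-7, 9)))/(-18590 + 30189) = (-28617 - 110)/(-18590 + 30189) = -28727/11599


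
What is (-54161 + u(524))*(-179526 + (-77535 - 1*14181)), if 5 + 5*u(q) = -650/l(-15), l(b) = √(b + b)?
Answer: 14691009204 - 1175382*I*√30 ≈ 1.4691e+10 - 6.4378e+6*I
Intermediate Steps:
l(b) = √2*√b (l(b) = √(2*b) = √2*√b)
u(q) = -1 + 13*I*√30/3 (u(q) = -1 + (-650*(-I*√30/30))/5 = -1 + (-(-65)*I*√30/3)/5 = -1 + (65*I*√30/3)/5 = -1 + 13*I*√30/3)
(-54161 + u(524))*(-179526 + (-77535 - 1*14181)) = (-54161 + (-1 + 13*I*√30/3))*(-179526 + (-77535 - 1*14181)) = (-54162 + 13*I*√30/3)*(-179526 + (-77535 - 14181)) = (-54162 + 13*I*√30/3)*(-179526 - 91716) = (-54162 + 13*I*√30/3)*(-271242) = 14691009204 - 1175382*I*√30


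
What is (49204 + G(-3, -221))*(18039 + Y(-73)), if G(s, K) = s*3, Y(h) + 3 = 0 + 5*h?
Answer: 869324845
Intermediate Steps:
Y(h) = -3 + 5*h (Y(h) = -3 + (0 + 5*h) = -3 + 5*h)
G(s, K) = 3*s
(49204 + G(-3, -221))*(18039 + Y(-73)) = (49204 + 3*(-3))*(18039 + (-3 + 5*(-73))) = (49204 - 9)*(18039 + (-3 - 365)) = 49195*(18039 - 368) = 49195*17671 = 869324845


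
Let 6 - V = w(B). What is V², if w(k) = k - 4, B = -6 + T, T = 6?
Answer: 100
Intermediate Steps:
B = 0 (B = -6 + 6 = 0)
w(k) = -4 + k
V = 10 (V = 6 - (-4 + 0) = 6 - 1*(-4) = 6 + 4 = 10)
V² = 10² = 100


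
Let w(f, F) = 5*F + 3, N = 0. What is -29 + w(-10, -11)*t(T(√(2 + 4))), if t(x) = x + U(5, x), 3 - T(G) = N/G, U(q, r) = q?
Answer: -445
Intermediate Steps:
w(f, F) = 3 + 5*F
T(G) = 3 (T(G) = 3 - 0/G = 3 - 1*0 = 3 + 0 = 3)
t(x) = 5 + x (t(x) = x + 5 = 5 + x)
-29 + w(-10, -11)*t(T(√(2 + 4))) = -29 + (3 + 5*(-11))*(5 + 3) = -29 + (3 - 55)*8 = -29 - 52*8 = -29 - 416 = -445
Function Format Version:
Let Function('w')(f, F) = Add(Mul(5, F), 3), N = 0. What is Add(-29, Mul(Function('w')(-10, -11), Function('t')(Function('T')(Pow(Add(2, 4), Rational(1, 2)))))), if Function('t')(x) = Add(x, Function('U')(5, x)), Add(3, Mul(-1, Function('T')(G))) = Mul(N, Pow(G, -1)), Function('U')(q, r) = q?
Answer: -445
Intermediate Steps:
Function('w')(f, F) = Add(3, Mul(5, F))
Function('T')(G) = 3 (Function('T')(G) = Add(3, Mul(-1, Mul(0, Pow(G, -1)))) = Add(3, Mul(-1, 0)) = Add(3, 0) = 3)
Function('t')(x) = Add(5, x) (Function('t')(x) = Add(x, 5) = Add(5, x))
Add(-29, Mul(Function('w')(-10, -11), Function('t')(Function('T')(Pow(Add(2, 4), Rational(1, 2)))))) = Add(-29, Mul(Add(3, Mul(5, -11)), Add(5, 3))) = Add(-29, Mul(Add(3, -55), 8)) = Add(-29, Mul(-52, 8)) = Add(-29, -416) = -445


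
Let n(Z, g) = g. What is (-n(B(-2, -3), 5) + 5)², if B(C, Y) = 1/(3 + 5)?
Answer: 0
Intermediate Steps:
B(C, Y) = ⅛ (B(C, Y) = 1/8 = ⅛)
(-n(B(-2, -3), 5) + 5)² = (-1*5 + 5)² = (-5 + 5)² = 0² = 0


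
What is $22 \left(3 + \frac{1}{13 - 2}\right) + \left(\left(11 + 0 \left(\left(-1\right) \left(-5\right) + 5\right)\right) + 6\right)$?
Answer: $85$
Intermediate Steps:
$22 \left(3 + \frac{1}{13 - 2}\right) + \left(\left(11 + 0 \left(\left(-1\right) \left(-5\right) + 5\right)\right) + 6\right) = 22 \left(3 + \frac{1}{11}\right) + \left(\left(11 + 0 \left(5 + 5\right)\right) + 6\right) = 22 \left(3 + \frac{1}{11}\right) + \left(\left(11 + 0 \cdot 10\right) + 6\right) = 22 \cdot \frac{34}{11} + \left(\left(11 + 0\right) + 6\right) = 68 + \left(11 + 6\right) = 68 + 17 = 85$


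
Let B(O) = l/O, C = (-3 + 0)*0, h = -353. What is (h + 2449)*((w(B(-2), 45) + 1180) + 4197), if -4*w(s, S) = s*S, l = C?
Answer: 11270192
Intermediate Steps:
C = 0 (C = -3*0 = 0)
l = 0
B(O) = 0 (B(O) = 0/O = 0)
w(s, S) = -S*s/4 (w(s, S) = -s*S/4 = -S*s/4)
(h + 2449)*((w(B(-2), 45) + 1180) + 4197) = (-353 + 2449)*((-¼*45*0 + 1180) + 4197) = 2096*((0 + 1180) + 4197) = 2096*(1180 + 4197) = 2096*5377 = 11270192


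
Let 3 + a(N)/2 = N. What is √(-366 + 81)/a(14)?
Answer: I*√285/22 ≈ 0.76736*I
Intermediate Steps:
a(N) = -6 + 2*N
√(-366 + 81)/a(14) = √(-366 + 81)/(-6 + 2*14) = √(-285)/(-6 + 28) = (I*√285)/22 = (I*√285)*(1/22) = I*√285/22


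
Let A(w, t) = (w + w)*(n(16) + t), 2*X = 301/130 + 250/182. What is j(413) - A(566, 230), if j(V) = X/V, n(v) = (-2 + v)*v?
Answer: -386299117123/751660 ≈ -5.1393e+5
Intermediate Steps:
n(v) = v*(-2 + v)
X = 3357/1820 (X = (301/130 + 250/182)/2 = (301*(1/130) + 250*(1/182))/2 = (301/130 + 125/91)/2 = (1/2)*(3357/910) = 3357/1820 ≈ 1.8445)
A(w, t) = 2*w*(224 + t) (A(w, t) = (w + w)*(16*(-2 + 16) + t) = (2*w)*(16*14 + t) = (2*w)*(224 + t) = 2*w*(224 + t))
j(V) = 3357/(1820*V)
j(413) - A(566, 230) = (3357/1820)/413 - 2*566*(224 + 230) = (3357/1820)*(1/413) - 2*566*454 = 3357/751660 - 1*513928 = 3357/751660 - 513928 = -386299117123/751660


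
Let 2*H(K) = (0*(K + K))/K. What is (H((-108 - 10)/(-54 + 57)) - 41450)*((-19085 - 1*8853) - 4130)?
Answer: 1329218600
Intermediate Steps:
H(K) = 0 (H(K) = ((0*(K + K))/K)/2 = ((0*(2*K))/K)/2 = (0/K)/2 = (½)*0 = 0)
(H((-108 - 10)/(-54 + 57)) - 41450)*((-19085 - 1*8853) - 4130) = (0 - 41450)*((-19085 - 1*8853) - 4130) = -41450*((-19085 - 8853) - 4130) = -41450*(-27938 - 4130) = -41450*(-32068) = 1329218600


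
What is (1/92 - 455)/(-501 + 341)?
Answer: 41859/14720 ≈ 2.8437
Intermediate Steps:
(1/92 - 455)/(-501 + 341) = (1/92 - 455)/(-160) = -41859/92*(-1/160) = 41859/14720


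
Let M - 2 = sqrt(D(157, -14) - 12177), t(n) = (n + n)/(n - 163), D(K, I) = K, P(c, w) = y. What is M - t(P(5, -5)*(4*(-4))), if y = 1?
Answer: 326/179 + 2*I*sqrt(3005) ≈ 1.8212 + 109.64*I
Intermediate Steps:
P(c, w) = 1
t(n) = 2*n/(-163 + n) (t(n) = (2*n)/(-163 + n) = 2*n/(-163 + n))
M = 2 + 2*I*sqrt(3005) (M = 2 + sqrt(157 - 12177) = 2 + sqrt(-12020) = 2 + 2*I*sqrt(3005) ≈ 2.0 + 109.64*I)
M - t(P(5, -5)*(4*(-4))) = (2 + 2*I*sqrt(3005)) - 2*1*(4*(-4))/(-163 + 1*(4*(-4))) = (2 + 2*I*sqrt(3005)) - 2*1*(-16)/(-163 + 1*(-16)) = (2 + 2*I*sqrt(3005)) - 2*(-16)/(-163 - 16) = (2 + 2*I*sqrt(3005)) - 2*(-16)/(-179) = (2 + 2*I*sqrt(3005)) - 2*(-16)*(-1)/179 = (2 + 2*I*sqrt(3005)) - 1*32/179 = (2 + 2*I*sqrt(3005)) - 32/179 = 326/179 + 2*I*sqrt(3005)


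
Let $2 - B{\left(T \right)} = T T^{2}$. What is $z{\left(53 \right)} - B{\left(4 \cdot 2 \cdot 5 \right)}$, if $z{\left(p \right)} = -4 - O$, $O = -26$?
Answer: $64020$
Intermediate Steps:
$z{\left(p \right)} = 22$ ($z{\left(p \right)} = -4 - -26 = -4 + 26 = 22$)
$B{\left(T \right)} = 2 - T^{3}$ ($B{\left(T \right)} = 2 - T T^{2} = 2 - T^{3}$)
$z{\left(53 \right)} - B{\left(4 \cdot 2 \cdot 5 \right)} = 22 - \left(2 - \left(4 \cdot 2 \cdot 5\right)^{3}\right) = 22 - \left(2 - \left(8 \cdot 5\right)^{3}\right) = 22 - \left(2 - 40^{3}\right) = 22 - \left(2 - 64000\right) = 22 - -63998 = 22 + 63998 = 64020$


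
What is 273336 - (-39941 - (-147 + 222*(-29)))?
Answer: 306692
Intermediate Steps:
273336 - (-39941 - (-147 + 222*(-29))) = 273336 - (-39941 - (-147 - 6438)) = 273336 - (-39941 - 1*(-6585)) = 273336 - (-39941 + 6585) = 273336 - 1*(-33356) = 273336 + 33356 = 306692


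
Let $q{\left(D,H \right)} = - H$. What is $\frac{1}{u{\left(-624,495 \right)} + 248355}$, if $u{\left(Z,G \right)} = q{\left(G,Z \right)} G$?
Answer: $\frac{1}{557235} \approx 1.7946 \cdot 10^{-6}$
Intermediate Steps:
$u{\left(Z,G \right)} = - G Z$ ($u{\left(Z,G \right)} = - Z G = - G Z$)
$\frac{1}{u{\left(-624,495 \right)} + 248355} = \frac{1}{\left(-1\right) 495 \left(-624\right) + 248355} = \frac{1}{308880 + 248355} = \frac{1}{557235}$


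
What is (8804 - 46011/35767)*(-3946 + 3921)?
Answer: -7871166425/35767 ≈ -2.2007e+5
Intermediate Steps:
(8804 - 46011/35767)*(-3946 + 3921) = (8804 - 46011*1/35767)*(-25) = (8804 - 46011/35767)*(-25) = (314846657/35767)*(-25) = -7871166425/35767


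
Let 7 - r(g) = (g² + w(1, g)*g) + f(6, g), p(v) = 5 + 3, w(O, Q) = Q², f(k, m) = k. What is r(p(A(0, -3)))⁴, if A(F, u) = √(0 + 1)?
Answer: 109312890625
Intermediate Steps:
A(F, u) = 1 (A(F, u) = √1 = 1)
p(v) = 8
r(g) = 1 - g² - g³ (r(g) = 7 - ((g² + g²*g) + 6) = 7 - ((g² + g³) + 6) = 7 - (6 + g² + g³) = 7 + (-6 - g² - g³) = 1 - g² - g³)
r(p(A(0, -3)))⁴ = (1 - 1*8² - 1*8³)⁴ = (1 - 1*64 - 1*512)⁴ = (1 - 64 - 512)⁴ = (-575)⁴ = 109312890625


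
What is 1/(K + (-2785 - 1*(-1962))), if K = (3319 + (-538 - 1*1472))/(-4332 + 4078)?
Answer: -254/210351 ≈ -0.0012075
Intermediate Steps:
K = -1309/254 (K = (3319 + (-538 - 1472))/(-254) = (3319 - 2010)*(-1/254) = 1309*(-1/254) = -1309/254 ≈ -5.1535)
1/(K + (-2785 - 1*(-1962))) = 1/(-1309/254 + (-2785 - 1*(-1962))) = 1/(-1309/254 + (-2785 + 1962)) = 1/(-1309/254 - 823) = 1/(-210351/254) = -254/210351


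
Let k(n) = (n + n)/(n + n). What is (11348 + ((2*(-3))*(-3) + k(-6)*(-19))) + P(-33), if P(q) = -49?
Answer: 11298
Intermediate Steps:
k(n) = 1 (k(n) = (2*n)/((2*n)) = (2*n)*(1/(2*n)) = 1)
(11348 + ((2*(-3))*(-3) + k(-6)*(-19))) + P(-33) = (11348 + ((2*(-3))*(-3) + 1*(-19))) - 49 = (11348 + (-6*(-3) - 19)) - 49 = (11348 + (18 - 19)) - 49 = (11348 - 1) - 49 = 11347 - 49 = 11298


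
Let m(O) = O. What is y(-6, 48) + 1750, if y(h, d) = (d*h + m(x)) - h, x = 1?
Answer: 1469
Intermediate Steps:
y(h, d) = 1 - h + d*h (y(h, d) = (d*h + 1) - h = (1 + d*h) - h = 1 - h + d*h)
y(-6, 48) + 1750 = (1 - 1*(-6) + 48*(-6)) + 1750 = (1 + 6 - 288) + 1750 = -281 + 1750 = 1469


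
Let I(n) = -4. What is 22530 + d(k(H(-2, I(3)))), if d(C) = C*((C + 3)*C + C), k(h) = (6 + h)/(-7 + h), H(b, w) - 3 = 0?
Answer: 1442487/64 ≈ 22539.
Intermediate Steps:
H(b, w) = 3 (H(b, w) = 3 + 0 = 3)
k(h) = (6 + h)/(-7 + h)
d(C) = C*(C + C*(3 + C)) (d(C) = C*((3 + C)*C + C) = C*(C*(3 + C) + C) = C*(C + C*(3 + C)))
22530 + d(k(H(-2, I(3)))) = 22530 + ((6 + 3)/(-7 + 3))**2*(4 + (6 + 3)/(-7 + 3)) = 22530 + (9/(-4))**2*(4 + 9/(-4)) = 22530 + (-1/4*9)**2*(4 - 1/4*9) = 22530 + (-9/4)**2*(4 - 9/4) = 22530 + (81/16)*(7/4) = 22530 + 567/64 = 1442487/64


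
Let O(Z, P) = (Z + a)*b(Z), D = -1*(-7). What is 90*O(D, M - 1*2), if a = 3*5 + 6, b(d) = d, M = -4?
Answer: 17640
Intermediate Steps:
a = 21 (a = 15 + 6 = 21)
D = 7
O(Z, P) = Z*(21 + Z) (O(Z, P) = (Z + 21)*Z = (21 + Z)*Z = Z*(21 + Z))
90*O(D, M - 1*2) = 90*(7*(21 + 7)) = 90*(7*28) = 90*196 = 17640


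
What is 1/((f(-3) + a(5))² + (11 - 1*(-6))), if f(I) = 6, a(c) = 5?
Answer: 1/138 ≈ 0.0072464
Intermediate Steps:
1/((f(-3) + a(5))² + (11 - 1*(-6))) = 1/((6 + 5)² + (11 - 1*(-6))) = 1/(11² + (11 + 6)) = 1/(121 + 17) = 1/138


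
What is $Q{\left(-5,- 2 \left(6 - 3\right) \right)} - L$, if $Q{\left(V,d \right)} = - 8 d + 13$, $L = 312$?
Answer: $-251$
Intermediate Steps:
$Q{\left(V,d \right)} = 13 - 8 d$
$Q{\left(-5,- 2 \left(6 - 3\right) \right)} - L = \left(13 - 8 \left(- 2 \left(6 - 3\right)\right)\right) - 312 = \left(13 - 8 \left(\left(-2\right) 3\right)\right) - 312 = \left(13 - -48\right) - 312 = \left(13 + 48\right) - 312 = 61 - 312 = -251$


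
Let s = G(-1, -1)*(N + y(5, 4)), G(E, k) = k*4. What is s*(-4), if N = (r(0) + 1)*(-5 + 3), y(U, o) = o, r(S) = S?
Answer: 32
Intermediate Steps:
G(E, k) = 4*k
N = -2 (N = (0 + 1)*(-5 + 3) = 1*(-2) = -2)
s = -8 (s = (4*(-1))*(-2 + 4) = -4*2 = -8)
s*(-4) = -8*(-4) = 32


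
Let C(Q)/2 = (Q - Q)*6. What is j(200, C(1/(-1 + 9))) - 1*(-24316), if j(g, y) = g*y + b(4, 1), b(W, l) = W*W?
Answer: 24332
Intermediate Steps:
b(W, l) = W**2
C(Q) = 0 (C(Q) = 2*((Q - Q)*6) = 2*(0*6) = 2*0 = 0)
j(g, y) = 16 + g*y (j(g, y) = g*y + 4**2 = g*y + 16 = 16 + g*y)
j(200, C(1/(-1 + 9))) - 1*(-24316) = (16 + 200*0) - 1*(-24316) = (16 + 0) + 24316 = 16 + 24316 = 24332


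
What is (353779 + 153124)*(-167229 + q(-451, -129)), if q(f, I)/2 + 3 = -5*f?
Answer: -82485790675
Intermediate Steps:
q(f, I) = -6 - 10*f (q(f, I) = -6 + 2*(-5*f) = -6 - 10*f)
(353779 + 153124)*(-167229 + q(-451, -129)) = (353779 + 153124)*(-167229 + (-6 - 10*(-451))) = 506903*(-167229 + (-6 + 4510)) = 506903*(-167229 + 4504) = 506903*(-162725) = -82485790675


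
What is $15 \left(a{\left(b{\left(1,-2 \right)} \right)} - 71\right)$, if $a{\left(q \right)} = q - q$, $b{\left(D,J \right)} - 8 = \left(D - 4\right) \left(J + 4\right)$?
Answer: $-1065$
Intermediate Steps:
$b{\left(D,J \right)} = 8 + \left(-4 + D\right) \left(4 + J\right)$ ($b{\left(D,J \right)} = 8 + \left(D - 4\right) \left(J + 4\right) = 8 + \left(-4 + D\right) \left(4 + J\right)$)
$a{\left(q \right)} = 0$
$15 \left(a{\left(b{\left(1,-2 \right)} \right)} - 71\right) = 15 \left(0 - 71\right) = 15 \left(-71\right) = -1065$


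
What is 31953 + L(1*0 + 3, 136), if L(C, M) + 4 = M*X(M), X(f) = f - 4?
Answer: 49901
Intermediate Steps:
X(f) = -4 + f
L(C, M) = -4 + M*(-4 + M)
31953 + L(1*0 + 3, 136) = 31953 + (-4 + 136*(-4 + 136)) = 31953 + (-4 + 136*132) = 31953 + (-4 + 17952) = 31953 + 17948 = 49901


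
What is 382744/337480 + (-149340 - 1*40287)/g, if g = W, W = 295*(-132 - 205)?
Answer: 43239752/14216345 ≈ 3.0416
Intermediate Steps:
W = -99415 (W = 295*(-337) = -99415)
g = -99415
382744/337480 + (-149340 - 1*40287)/g = 382744/337480 + (-149340 - 1*40287)/(-99415) = 382744*(1/337480) + (-149340 - 40287)*(-1/99415) = 47843/42185 - 189627*(-1/99415) = 47843/42185 + 189627/99415 = 43239752/14216345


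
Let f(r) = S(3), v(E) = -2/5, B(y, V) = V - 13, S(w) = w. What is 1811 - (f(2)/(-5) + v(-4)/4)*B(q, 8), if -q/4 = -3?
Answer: 3615/2 ≈ 1807.5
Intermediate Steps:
q = 12 (q = -4*(-3) = 12)
B(y, V) = -13 + V
v(E) = -2/5 (v(E) = -2*1/5 = -2/5)
f(r) = 3
1811 - (f(2)/(-5) + v(-4)/4)*B(q, 8) = 1811 - (3/(-5) - 2/5/4)*(-13 + 8) = 1811 - (3*(-1/5) - 2/5*1/4)*(-5) = 1811 - (-3/5 - 1/10)*(-5) = 1811 - (-7)*(-5)/10 = 1811 - 1*7/2 = 1811 - 7/2 = 3615/2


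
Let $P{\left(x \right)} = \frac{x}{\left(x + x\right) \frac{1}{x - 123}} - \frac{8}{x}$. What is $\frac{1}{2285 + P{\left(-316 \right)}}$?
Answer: $\frac{158}{326353} \approx 0.00048414$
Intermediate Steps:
$P{\left(x \right)} = - \frac{123}{2} + \frac{x}{2} - \frac{8}{x}$ ($P{\left(x \right)} = \frac{x}{2 x \frac{1}{-123 + x}} - \frac{8}{x} = x \frac{-123 + x}{2 x} - \frac{8}{x} = \left(- \frac{123}{2} + \frac{x}{2}\right) - \frac{8}{x} = - \frac{123}{2} + \frac{x}{2} - \frac{8}{x}$)
$\frac{1}{2285 + P{\left(-316 \right)}} = \frac{1}{2285 + \frac{-16 - 316 \left(-123 - 316\right)}{2 \left(-316\right)}} = \frac{1}{2285 + \frac{1}{2} \left(- \frac{1}{316}\right) \left(-16 - -138724\right)} = \frac{1}{2285 + \frac{1}{2} \left(- \frac{1}{316}\right) \left(-16 + 138724\right)} = \frac{1}{2285 + \frac{1}{2} \left(- \frac{1}{316}\right) 138708} = \frac{1}{2285 - \frac{34677}{158}} = \frac{1}{\frac{326353}{158}} = \frac{158}{326353}$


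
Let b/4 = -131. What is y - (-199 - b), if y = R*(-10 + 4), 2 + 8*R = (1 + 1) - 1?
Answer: -1297/4 ≈ -324.25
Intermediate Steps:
b = -524 (b = 4*(-131) = -524)
R = -⅛ (R = -¼ + ((1 + 1) - 1)/8 = -¼ + (2 - 1)/8 = -¼ + (⅛)*1 = -¼ + ⅛ = -⅛ ≈ -0.12500)
y = ¾ (y = -(-10 + 4)/8 = -⅛*(-6) = ¾ ≈ 0.75000)
y - (-199 - b) = ¾ - (-199 - 1*(-524)) = ¾ - (-199 + 524) = ¾ - 1*325 = ¾ - 325 = -1297/4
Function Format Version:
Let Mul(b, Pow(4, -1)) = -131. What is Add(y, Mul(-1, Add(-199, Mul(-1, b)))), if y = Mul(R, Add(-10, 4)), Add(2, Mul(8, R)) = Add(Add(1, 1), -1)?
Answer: Rational(-1297, 4) ≈ -324.25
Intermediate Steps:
b = -524 (b = Mul(4, -131) = -524)
R = Rational(-1, 8) (R = Add(Rational(-1, 4), Mul(Rational(1, 8), Add(Add(1, 1), -1))) = Add(Rational(-1, 4), Mul(Rational(1, 8), Add(2, -1))) = Add(Rational(-1, 4), Mul(Rational(1, 8), 1)) = Add(Rational(-1, 4), Rational(1, 8)) = Rational(-1, 8) ≈ -0.12500)
y = Rational(3, 4) (y = Mul(Rational(-1, 8), Add(-10, 4)) = Mul(Rational(-1, 8), -6) = Rational(3, 4) ≈ 0.75000)
Add(y, Mul(-1, Add(-199, Mul(-1, b)))) = Add(Rational(3, 4), Mul(-1, Add(-199, Mul(-1, -524)))) = Add(Rational(3, 4), Mul(-1, Add(-199, 524))) = Add(Rational(3, 4), Mul(-1, 325)) = Add(Rational(3, 4), -325) = Rational(-1297, 4)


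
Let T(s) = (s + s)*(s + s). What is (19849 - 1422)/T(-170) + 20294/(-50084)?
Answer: -355772133/1447427600 ≈ -0.24580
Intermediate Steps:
T(s) = 4*s**2 (T(s) = (2*s)*(2*s) = 4*s**2)
(19849 - 1422)/T(-170) + 20294/(-50084) = (19849 - 1422)/((4*(-170)**2)) + 20294/(-50084) = 18427/((4*28900)) + 20294*(-1/50084) = 18427/115600 - 10147/25042 = -355772133/1447427600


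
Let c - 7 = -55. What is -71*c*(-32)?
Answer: -109056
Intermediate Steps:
c = -48 (c = 7 - 55 = -48)
-71*c*(-32) = -71*(-48)*(-32) = 3408*(-32) = -109056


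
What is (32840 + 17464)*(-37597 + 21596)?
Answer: -804914304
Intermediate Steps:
(32840 + 17464)*(-37597 + 21596) = 50304*(-16001) = -804914304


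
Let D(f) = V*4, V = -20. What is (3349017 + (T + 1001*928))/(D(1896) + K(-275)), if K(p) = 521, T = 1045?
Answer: 1426330/147 ≈ 9702.9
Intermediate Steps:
D(f) = -80 (D(f) = -20*4 = -80)
(3349017 + (T + 1001*928))/(D(1896) + K(-275)) = (3349017 + (1045 + 1001*928))/(-80 + 521) = (3349017 + (1045 + 928928))/441 = (3349017 + 929973)*(1/441) = 4278990*(1/441) = 1426330/147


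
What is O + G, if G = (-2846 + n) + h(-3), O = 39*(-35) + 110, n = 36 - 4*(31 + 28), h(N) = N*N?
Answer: -4292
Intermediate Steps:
h(N) = N**2
n = -200 (n = 36 - 4*59 = 36 - 236 = -200)
O = -1255 (O = -1365 + 110 = -1255)
G = -3037 (G = (-2846 - 200) + (-3)**2 = -3046 + 9 = -3037)
O + G = -1255 - 3037 = -4292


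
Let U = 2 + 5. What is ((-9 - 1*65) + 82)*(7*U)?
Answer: 392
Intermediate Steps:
U = 7
((-9 - 1*65) + 82)*(7*U) = ((-9 - 1*65) + 82)*(7*7) = ((-9 - 65) + 82)*49 = (-74 + 82)*49 = 8*49 = 392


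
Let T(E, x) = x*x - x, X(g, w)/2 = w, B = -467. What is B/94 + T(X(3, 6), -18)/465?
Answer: -61669/14570 ≈ -4.2326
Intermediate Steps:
X(g, w) = 2*w
T(E, x) = x² - x
B/94 + T(X(3, 6), -18)/465 = -467/94 - 18*(-1 - 18)/465 = -467*1/94 - 18*(-19)*(1/465) = -467/94 + 342*(1/465) = -467/94 + 114/155 = -61669/14570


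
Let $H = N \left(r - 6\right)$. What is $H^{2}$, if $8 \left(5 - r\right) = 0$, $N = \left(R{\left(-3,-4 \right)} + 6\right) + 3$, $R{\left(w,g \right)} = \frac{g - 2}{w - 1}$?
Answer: $\frac{441}{4} \approx 110.25$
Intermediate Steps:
$R{\left(w,g \right)} = \frac{-2 + g}{-1 + w}$
$N = \frac{21}{2}$ ($N = \left(\frac{-2 - 4}{-1 - 3} + 6\right) + 3 = \left(\frac{1}{-4} \left(-6\right) + 6\right) + 3 = \left(\left(- \frac{1}{4}\right) \left(-6\right) + 6\right) + 3 = \left(\frac{3}{2} + 6\right) + 3 = \frac{15}{2} + 3 = \frac{21}{2} \approx 10.5$)
$r = 5$ ($r = 5 - 0 = 5 + 0 = 5$)
$H = - \frac{21}{2}$ ($H = \frac{21 \left(5 - 6\right)}{2} = \frac{21}{2} \left(-1\right) = - \frac{21}{2} \approx -10.5$)
$H^{2} = \left(- \frac{21}{2}\right)^{2} = \frac{441}{4}$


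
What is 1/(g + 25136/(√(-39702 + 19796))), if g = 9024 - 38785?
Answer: -296211233/8815858414561 + 12568*I*√19906/8815858414561 ≈ -3.36e-5 + 2.0114e-7*I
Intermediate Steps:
g = -29761
1/(g + 25136/(√(-39702 + 19796))) = 1/(-29761 + 25136/(√(-39702 + 19796))) = 1/(-29761 + 25136/(√(-19906))) = 1/(-29761 + 25136/((I*√19906))) = 1/(-29761 + 25136*(-I*√19906/19906)) = 1/(-29761 - 12568*I*√19906/9953)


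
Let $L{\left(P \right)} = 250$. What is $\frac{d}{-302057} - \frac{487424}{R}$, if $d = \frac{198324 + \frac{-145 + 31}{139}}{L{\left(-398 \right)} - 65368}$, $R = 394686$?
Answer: $- \frac{111052125667960087}{89923920712098417} \approx -1.235$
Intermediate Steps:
$d = - \frac{4594487}{1508567}$ ($d = \frac{198324 + \frac{-145 + 31}{139}}{250 - 65368} = \frac{198324 - \frac{114}{139}}{-65118} = \left(198324 - \frac{114}{139}\right) \left(- \frac{1}{65118}\right) = \frac{27566922}{139} \left(- \frac{1}{65118}\right) = - \frac{4594487}{1508567} \approx -3.0456$)
$\frac{d}{-302057} - \frac{487424}{R} = - \frac{4594487}{1508567 \left(-302057\right)} - \frac{487424}{394686} = \left(- \frac{4594487}{1508567}\right) \left(- \frac{1}{302057}\right) - \frac{243712}{197343} = \frac{4594487}{455673222319} - \frac{243712}{197343} = - \frac{111052125667960087}{89923920712098417}$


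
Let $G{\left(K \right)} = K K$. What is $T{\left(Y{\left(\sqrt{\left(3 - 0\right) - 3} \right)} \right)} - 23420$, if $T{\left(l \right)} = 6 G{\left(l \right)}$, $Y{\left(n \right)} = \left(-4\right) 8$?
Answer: $-17276$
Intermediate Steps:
$G{\left(K \right)} = K^{2}$
$Y{\left(n \right)} = -32$
$T{\left(l \right)} = 6 l^{2}$
$T{\left(Y{\left(\sqrt{\left(3 - 0\right) - 3} \right)} \right)} - 23420 = 6 \left(-32\right)^{2} - 23420 = 6 \cdot 1024 - 23420 = 6144 - 23420 = -17276$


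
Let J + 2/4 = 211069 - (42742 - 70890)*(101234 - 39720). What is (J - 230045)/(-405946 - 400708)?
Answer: -3462954191/1613308 ≈ -2146.5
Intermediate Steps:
J = 3463414281/2 (J = -½ + (211069 - (42742 - 70890)*(101234 - 39720)) = -½ + (211069 - (-28148)*61514) = -½ + (211069 - 1*(-1731496072)) = -½ + (211069 + 1731496072) = -½ + 1731707141 = 3463414281/2 ≈ 1.7317e+9)
(J - 230045)/(-405946 - 400708) = (3463414281/2 - 230045)/(-405946 - 400708) = (3462954191/2)/(-806654) = (3462954191/2)*(-1/806654) = -3462954191/1613308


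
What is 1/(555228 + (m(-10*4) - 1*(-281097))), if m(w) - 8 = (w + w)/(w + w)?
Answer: 1/836334 ≈ 1.1957e-6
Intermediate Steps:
m(w) = 9 (m(w) = 8 + (w + w)/(w + w) = 8 + (2*w)/((2*w)) = 8 + (2*w)*(1/(2*w)) = 8 + 1 = 9)
1/(555228 + (m(-10*4) - 1*(-281097))) = 1/(555228 + (9 - 1*(-281097))) = 1/(555228 + (9 + 281097)) = 1/(555228 + 281106) = 1/836334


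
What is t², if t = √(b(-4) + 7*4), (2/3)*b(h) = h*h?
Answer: 52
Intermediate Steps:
b(h) = 3*h²/2 (b(h) = 3*(h*h)/2 = 3*h²/2)
t = 2*√13 (t = √((3/2)*(-4)² + 7*4) = √((3/2)*16 + 28) = √(24 + 28) = √52 = 2*√13 ≈ 7.2111)
t² = (2*√13)² = 52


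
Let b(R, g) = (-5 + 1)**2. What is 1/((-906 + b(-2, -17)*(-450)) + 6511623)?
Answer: 1/6503517 ≈ 1.5376e-7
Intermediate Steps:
b(R, g) = 16 (b(R, g) = (-4)**2 = 16)
1/((-906 + b(-2, -17)*(-450)) + 6511623) = 1/((-906 + 16*(-450)) + 6511623) = 1/((-906 - 7200) + 6511623) = 1/(-8106 + 6511623) = 1/6503517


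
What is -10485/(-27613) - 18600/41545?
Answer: -15600495/229436417 ≈ -0.067995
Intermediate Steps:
-10485/(-27613) - 18600/41545 = -10485*(-1/27613) - 18600*1/41545 = 10485/27613 - 3720/8309 = -15600495/229436417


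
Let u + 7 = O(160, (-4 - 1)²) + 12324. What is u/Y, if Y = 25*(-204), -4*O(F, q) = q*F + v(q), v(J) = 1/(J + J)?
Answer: -2263399/1020000 ≈ -2.2190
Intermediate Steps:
v(J) = 1/(2*J)
O(F, q) = -1/(8*q) - F*q/4 (O(F, q) = -(q*F + 1/(2*q))/4 = -(F*q + 1/(2*q))/4 = -(1/(2*q) + F*q)/4 = -1/(8*q) - F*q/4)
u = 2263399/200 (u = -7 + ((-1/(8*(-4 - 1)²) - ¼*160*(-4 - 1)²) + 12324) = -7 + ((-1/(8*((-5)²)) - ¼*160*(-5)²) + 12324) = -7 + ((-⅛/25 - ¼*160*25) + 12324) = -7 + ((-⅛*1/25 - 1000) + 12324) = -7 + ((-1/200 - 1000) + 12324) = -7 + (-200001/200 + 12324) = -7 + 2264799/200 = 2263399/200 ≈ 11317.)
Y = -5100
u/Y = (2263399/200)/(-5100) = (2263399/200)*(-1/5100) = -2263399/1020000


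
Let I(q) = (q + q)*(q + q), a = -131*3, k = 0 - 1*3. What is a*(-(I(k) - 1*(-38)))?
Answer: 29082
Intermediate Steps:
k = -3 (k = 0 - 3 = -3)
a = -393
I(q) = 4*q**2 (I(q) = (2*q)*(2*q) = 4*q**2)
a*(-(I(k) - 1*(-38))) = -(-393)*(4*(-3)**2 - 1*(-38)) = -(-393)*(4*9 + 38) = -(-393)*(36 + 38) = -(-393)*74 = -393*(-74) = 29082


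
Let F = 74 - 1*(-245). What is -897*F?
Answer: -286143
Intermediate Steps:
F = 319 (F = 74 + 245 = 319)
-897*F = -897*319 = -286143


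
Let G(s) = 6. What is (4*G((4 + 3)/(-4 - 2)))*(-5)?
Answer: -120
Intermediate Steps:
(4*G((4 + 3)/(-4 - 2)))*(-5) = (4*6)*(-5) = 24*(-5) = -120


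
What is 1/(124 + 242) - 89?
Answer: -32573/366 ≈ -88.997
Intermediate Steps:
1/(124 + 242) - 89 = 1/366 - 89 = -32573/366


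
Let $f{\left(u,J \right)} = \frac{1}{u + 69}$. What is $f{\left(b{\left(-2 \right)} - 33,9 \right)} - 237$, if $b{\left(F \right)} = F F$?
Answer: $- \frac{9479}{40} \approx -236.98$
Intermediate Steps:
$b{\left(F \right)} = F^{2}$
$f{\left(u,J \right)} = \frac{1}{69 + u}$
$f{\left(b{\left(-2 \right)} - 33,9 \right)} - 237 = \frac{1}{69 - \left(33 - \left(-2\right)^{2}\right)} - 237 = \frac{1}{69 + \left(4 - 33\right)} - 237 = \frac{1}{69 - 29} - 237 = \frac{1}{40} - 237 = - \frac{9479}{40}$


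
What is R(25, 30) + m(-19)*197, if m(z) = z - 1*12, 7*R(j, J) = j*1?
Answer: -42724/7 ≈ -6103.4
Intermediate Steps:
R(j, J) = j/7 (R(j, J) = (j*1)/7 = j/7)
m(z) = -12 + z (m(z) = z - 12 = -12 + z)
R(25, 30) + m(-19)*197 = (1/7)*25 + (-12 - 19)*197 = 25/7 - 31*197 = 25/7 - 6107 = -42724/7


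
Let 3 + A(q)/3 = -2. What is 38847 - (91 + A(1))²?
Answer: 33071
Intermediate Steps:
A(q) = -15 (A(q) = -9 + 3*(-2) = -9 - 6 = -15)
38847 - (91 + A(1))² = 38847 - (91 - 15)² = 38847 - 1*76² = 38847 - 1*5776 = 38847 - 5776 = 33071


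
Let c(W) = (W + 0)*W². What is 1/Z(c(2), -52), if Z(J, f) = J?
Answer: ⅛ ≈ 0.12500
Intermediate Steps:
c(W) = W³ (c(W) = W*W² = W³)
1/Z(c(2), -52) = 1/(2³) = 1/8 = ⅛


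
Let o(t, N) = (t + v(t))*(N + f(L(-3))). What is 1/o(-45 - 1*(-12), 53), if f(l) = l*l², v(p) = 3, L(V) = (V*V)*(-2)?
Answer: 1/173370 ≈ 5.7680e-6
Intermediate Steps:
L(V) = -2*V² (L(V) = V²*(-2) = -2*V²)
f(l) = l³
o(t, N) = (-5832 + N)*(3 + t) (o(t, N) = (t + 3)*(N + (-2*(-3)²)³) = (3 + t)*(N + (-2*9)³) = (3 + t)*(N + (-18)³) = (3 + t)*(N - 5832) = (3 + t)*(-5832 + N) = (-5832 + N)*(3 + t))
1/o(-45 - 1*(-12), 53) = 1/(-17496 - 5832*(-45 - 1*(-12)) + 3*53 + 53*(-45 - 1*(-12))) = 1/(-17496 - 5832*(-45 + 12) + 159 + 53*(-45 + 12)) = 1/(-17496 - 5832*(-33) + 159 + 53*(-33)) = 1/(-17496 + 192456 + 159 - 1749) = 1/173370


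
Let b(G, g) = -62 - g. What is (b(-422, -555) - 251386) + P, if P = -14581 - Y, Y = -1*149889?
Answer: -115585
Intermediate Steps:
Y = -149889
P = 135308 (P = -14581 - 1*(-149889) = -14581 + 149889 = 135308)
(b(-422, -555) - 251386) + P = ((-62 - 1*(-555)) - 251386) + 135308 = ((-62 + 555) - 251386) + 135308 = (493 - 251386) + 135308 = -250893 + 135308 = -115585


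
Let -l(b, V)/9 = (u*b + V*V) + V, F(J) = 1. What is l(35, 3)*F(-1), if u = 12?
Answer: -3888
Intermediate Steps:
l(b, V) = -108*b - 9*V - 9*V² (l(b, V) = -9*((12*b + V*V) + V) = -9*((12*b + V²) + V) = -9*((V² + 12*b) + V) = -9*(V + V² + 12*b) = -108*b - 9*V - 9*V²)
l(35, 3)*F(-1) = (-108*35 - 9*3 - 9*3²)*1 = (-3780 - 27 - 9*9)*1 = (-3780 - 27 - 81)*1 = -3888*1 = -3888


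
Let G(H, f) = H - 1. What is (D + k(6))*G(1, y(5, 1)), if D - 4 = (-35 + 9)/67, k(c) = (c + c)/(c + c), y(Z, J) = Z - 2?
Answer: 0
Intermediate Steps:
y(Z, J) = -2 + Z
G(H, f) = -1 + H
k(c) = 1 (k(c) = (2*c)/((2*c)) = (2*c)*(1/(2*c)) = 1)
D = 242/67 (D = 4 + (-35 + 9)/67 = 4 - 26*1/67 = 4 - 26/67 = 242/67 ≈ 3.6119)
(D + k(6))*G(1, y(5, 1)) = (242/67 + 1)*(-1 + 1) = (309/67)*0 = 0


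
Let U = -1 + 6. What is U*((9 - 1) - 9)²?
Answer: 5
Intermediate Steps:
U = 5
U*((9 - 1) - 9)² = 5*((9 - 1) - 9)² = 5*(8 - 9)² = 5*(-1)² = 5*1 = 5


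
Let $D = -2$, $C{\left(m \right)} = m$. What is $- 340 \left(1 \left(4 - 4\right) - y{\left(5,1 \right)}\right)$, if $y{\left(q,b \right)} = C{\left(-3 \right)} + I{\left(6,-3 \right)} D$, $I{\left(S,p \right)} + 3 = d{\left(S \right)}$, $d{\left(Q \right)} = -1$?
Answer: $1700$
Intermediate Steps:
$I{\left(S,p \right)} = -4$ ($I{\left(S,p \right)} = -3 - 1 = -4$)
$y{\left(q,b \right)} = 5$ ($y{\left(q,b \right)} = -3 - -8 = -3 + 8 = 5$)
$- 340 \left(1 \left(4 - 4\right) - y{\left(5,1 \right)}\right) = - 340 \left(1 \left(4 - 4\right) - 5\right) = - 340 \left(1 \cdot 0 - 5\right) = - 340 \left(0 - 5\right) = \left(-340\right) \left(-5\right) = 1700$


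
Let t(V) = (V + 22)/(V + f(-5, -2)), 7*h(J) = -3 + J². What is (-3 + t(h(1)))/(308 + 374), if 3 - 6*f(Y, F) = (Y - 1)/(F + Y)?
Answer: 301/682 ≈ 0.44135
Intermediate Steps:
h(J) = -3/7 + J²/7 (h(J) = (-3 + J²)/7 = -3/7 + J²/7)
f(Y, F) = ½ - (-1 + Y)/(6*(F + Y)) (f(Y, F) = ½ - (Y - 1)/(6*(F + Y)) = ½ - (-1 + Y)/(6*(F + Y)))
t(V) = (22 + V)/(5/14 + V) (t(V) = (V + 22)/(V + (⅙ + (½)*(-2) + (⅓)*(-5))/(-2 - 5)) = (22 + V)/(V + (⅙ - 1 - 5/3)/(-7)) = (22 + V)/(V - ⅐*(-5/2)) = (22 + V)/(V + 5/14) = (22 + V)/(5/14 + V))
(-3 + t(h(1)))/(308 + 374) = (-3 + 14*(22 + (-3/7 + (⅐)*1²))/(5 + 14*(-3/7 + (⅐)*1²)))/(308 + 374) = (-3 + 14*(22 + (-3/7 + (⅐)*1))/(5 + 14*(-3/7 + (⅐)*1)))/682 = (-3 + 14*(22 + (-3/7 + ⅐))/(5 + 14*(-3/7 + ⅐)))*(1/682) = (-3 + 14*(22 - 2/7)/(5 + 14*(-2/7)))*(1/682) = (-3 + 14*(152/7)/(5 - 4))*(1/682) = (-3 + 14*(152/7)/1)*(1/682) = (-3 + 14*1*(152/7))*(1/682) = (-3 + 304)*(1/682) = 301*(1/682) = 301/682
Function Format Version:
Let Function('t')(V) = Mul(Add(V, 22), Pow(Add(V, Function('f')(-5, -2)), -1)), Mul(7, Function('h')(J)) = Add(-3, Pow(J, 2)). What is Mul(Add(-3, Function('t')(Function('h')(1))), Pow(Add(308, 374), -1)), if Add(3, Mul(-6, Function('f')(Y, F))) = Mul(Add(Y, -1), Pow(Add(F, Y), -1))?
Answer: Rational(301, 682) ≈ 0.44135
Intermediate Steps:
Function('h')(J) = Add(Rational(-3, 7), Mul(Rational(1, 7), Pow(J, 2))) (Function('h')(J) = Mul(Rational(1, 7), Add(-3, Pow(J, 2))) = Add(Rational(-3, 7), Mul(Rational(1, 7), Pow(J, 2))))
Function('f')(Y, F) = Add(Rational(1, 2), Mul(Rational(-1, 6), Pow(Add(F, Y), -1), Add(-1, Y))) (Function('f')(Y, F) = Add(Rational(1, 2), Mul(Rational(-1, 6), Mul(Add(Y, -1), Pow(Add(F, Y), -1)))) = Add(Rational(1, 2), Mul(Rational(-1, 6), Mul(Add(-1, Y), Pow(Add(F, Y), -1)))) = Add(Rational(1, 2), Mul(Rational(-1, 6), Mul(Pow(Add(F, Y), -1), Add(-1, Y)))) = Add(Rational(1, 2), Mul(Rational(-1, 6), Pow(Add(F, Y), -1), Add(-1, Y))))
Function('t')(V) = Mul(Pow(Add(Rational(5, 14), V), -1), Add(22, V)) (Function('t')(V) = Mul(Add(V, 22), Pow(Add(V, Mul(Pow(Add(-2, -5), -1), Add(Rational(1, 6), Mul(Rational(1, 2), -2), Mul(Rational(1, 3), -5)))), -1)) = Mul(Add(22, V), Pow(Add(V, Mul(Pow(-7, -1), Add(Rational(1, 6), -1, Rational(-5, 3)))), -1)) = Mul(Add(22, V), Pow(Add(V, Mul(Rational(-1, 7), Rational(-5, 2))), -1)) = Mul(Add(22, V), Pow(Add(V, Rational(5, 14)), -1)) = Mul(Add(22, V), Pow(Add(Rational(5, 14), V), -1)) = Mul(Pow(Add(Rational(5, 14), V), -1), Add(22, V)))
Mul(Add(-3, Function('t')(Function('h')(1))), Pow(Add(308, 374), -1)) = Mul(Add(-3, Mul(14, Pow(Add(5, Mul(14, Add(Rational(-3, 7), Mul(Rational(1, 7), Pow(1, 2))))), -1), Add(22, Add(Rational(-3, 7), Mul(Rational(1, 7), Pow(1, 2)))))), Pow(Add(308, 374), -1)) = Mul(Add(-3, Mul(14, Pow(Add(5, Mul(14, Add(Rational(-3, 7), Mul(Rational(1, 7), 1)))), -1), Add(22, Add(Rational(-3, 7), Mul(Rational(1, 7), 1))))), Pow(682, -1)) = Mul(Add(-3, Mul(14, Pow(Add(5, Mul(14, Add(Rational(-3, 7), Rational(1, 7)))), -1), Add(22, Add(Rational(-3, 7), Rational(1, 7))))), Rational(1, 682)) = Mul(Add(-3, Mul(14, Pow(Add(5, Mul(14, Rational(-2, 7))), -1), Add(22, Rational(-2, 7)))), Rational(1, 682)) = Mul(Add(-3, Mul(14, Pow(Add(5, -4), -1), Rational(152, 7))), Rational(1, 682)) = Mul(Add(-3, Mul(14, Pow(1, -1), Rational(152, 7))), Rational(1, 682)) = Mul(Add(-3, Mul(14, 1, Rational(152, 7))), Rational(1, 682)) = Mul(Add(-3, 304), Rational(1, 682)) = Mul(301, Rational(1, 682)) = Rational(301, 682)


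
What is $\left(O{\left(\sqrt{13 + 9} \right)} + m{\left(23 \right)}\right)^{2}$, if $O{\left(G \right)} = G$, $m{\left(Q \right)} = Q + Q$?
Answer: $\left(46 + \sqrt{22}\right)^{2} \approx 2569.5$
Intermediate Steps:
$m{\left(Q \right)} = 2 Q$
$\left(O{\left(\sqrt{13 + 9} \right)} + m{\left(23 \right)}\right)^{2} = \left(\sqrt{13 + 9} + 2 \cdot 23\right)^{2} = \left(\sqrt{22} + 46\right)^{2} = \left(46 + \sqrt{22}\right)^{2}$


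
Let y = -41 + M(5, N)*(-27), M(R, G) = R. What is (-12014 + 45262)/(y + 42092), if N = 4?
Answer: 8312/10479 ≈ 0.79321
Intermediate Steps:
y = -176 (y = -41 + 5*(-27) = -41 - 135 = -176)
(-12014 + 45262)/(y + 42092) = (-12014 + 45262)/(-176 + 42092) = 33248/41916 = 33248*(1/41916) = 8312/10479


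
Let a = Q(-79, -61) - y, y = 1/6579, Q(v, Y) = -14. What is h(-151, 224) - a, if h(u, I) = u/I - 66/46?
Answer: 403054429/33895008 ≈ 11.891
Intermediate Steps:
y = 1/6579 ≈ 0.00015200
h(u, I) = -33/23 + u/I (h(u, I) = u/I - 66*1/46 = u/I - 33/23 = -33/23 + u/I)
a = -92107/6579 (a = -14 - 1*1/6579 = -14 - 1/6579 = -92107/6579 ≈ -14.000)
h(-151, 224) - a = (-33/23 - 151/224) - 1*(-92107/6579) = (-33/23 - 151*1/224) + 92107/6579 = (-33/23 - 151/224) + 92107/6579 = -10865/5152 + 92107/6579 = 403054429/33895008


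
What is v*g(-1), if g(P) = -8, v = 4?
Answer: -32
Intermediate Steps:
v*g(-1) = 4*(-8) = -32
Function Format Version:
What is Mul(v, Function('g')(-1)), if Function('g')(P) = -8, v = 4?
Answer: -32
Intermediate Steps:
Mul(v, Function('g')(-1)) = Mul(4, -8) = -32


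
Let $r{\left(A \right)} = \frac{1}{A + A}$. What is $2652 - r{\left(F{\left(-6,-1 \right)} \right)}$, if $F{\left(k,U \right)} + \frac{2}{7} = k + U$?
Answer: $\frac{270511}{102} \approx 2652.1$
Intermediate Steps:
$F{\left(k,U \right)} = - \frac{2}{7} + U + k$ ($F{\left(k,U \right)} = - \frac{2}{7} + \left(k + U\right) = - \frac{2}{7} + \left(U + k\right) = - \frac{2}{7} + U + k$)
$r{\left(A \right)} = \frac{1}{2 A}$
$2652 - r{\left(F{\left(-6,-1 \right)} \right)} = 2652 - \frac{1}{2 \left(- \frac{2}{7} - 1 - 6\right)} = 2652 - \frac{1}{2 \left(- \frac{51}{7}\right)} = 2652 - \frac{1}{2} \left(- \frac{7}{51}\right) = 2652 - - \frac{7}{102} = 2652 + \frac{7}{102} = \frac{270511}{102}$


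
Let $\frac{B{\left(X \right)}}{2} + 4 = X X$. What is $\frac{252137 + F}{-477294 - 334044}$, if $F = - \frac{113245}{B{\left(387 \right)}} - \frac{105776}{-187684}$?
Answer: $- \frac{161476341573}{519605593892} \approx -0.31077$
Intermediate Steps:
$B{\left(X \right)} = -8 + 2 X^{2}$ ($B{\left(X \right)} = -8 + 2 X X = -8 + 2 X^{2}$)
$F = \frac{6771955}{36504538}$ ($F = - \frac{113245}{-8 + 2 \cdot 387^{2}} - \frac{105776}{-187684} = - \frac{113245}{-8 + 2 \cdot 149769} - - \frac{26444}{46921} = - \frac{113245}{-8 + 299538} + \frac{26444}{46921} = - \frac{113245}{299530} + \frac{26444}{46921} = \left(-113245\right) \frac{1}{299530} + \frac{26444}{46921} = - \frac{2059}{5446} + \frac{26444}{46921} = \frac{6771955}{36504538} \approx 0.18551$)
$\frac{252137 + F}{-477294 - 334044} = \frac{252137 + \frac{6771955}{36504538}}{-477294 - 334044} = \frac{9204151469661}{36504538 \left(-811338\right)} = \frac{9204151469661}{36504538} \left(- \frac{1}{811338}\right) = - \frac{161476341573}{519605593892}$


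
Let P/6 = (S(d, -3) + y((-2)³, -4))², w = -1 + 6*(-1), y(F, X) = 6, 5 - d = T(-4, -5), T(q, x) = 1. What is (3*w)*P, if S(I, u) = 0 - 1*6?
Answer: 0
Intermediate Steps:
d = 4 (d = 5 - 1*1 = 5 - 1 = 4)
S(I, u) = -6 (S(I, u) = 0 - 6 = -6)
w = -7 (w = -1 - 6 = -7)
P = 0 (P = 6*(-6 + 6)² = 6*0² = 6*0 = 0)
(3*w)*P = (3*(-7))*0 = -21*0 = 0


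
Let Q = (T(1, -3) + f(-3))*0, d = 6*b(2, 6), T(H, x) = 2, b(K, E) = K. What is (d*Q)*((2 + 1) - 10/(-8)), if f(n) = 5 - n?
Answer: 0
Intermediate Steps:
d = 12 (d = 6*2 = 12)
Q = 0 (Q = (2 + (5 - 1*(-3)))*0 = (2 + (5 + 3))*0 = (2 + 8)*0 = 10*0 = 0)
(d*Q)*((2 + 1) - 10/(-8)) = (12*0)*((2 + 1) - 10/(-8)) = 0*(3 - 10*(-1/8)) = 0*(3 + 5/4) = 0*(17/4) = 0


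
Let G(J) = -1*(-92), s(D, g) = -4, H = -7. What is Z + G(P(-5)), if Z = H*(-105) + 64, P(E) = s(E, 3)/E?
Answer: 891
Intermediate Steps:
P(E) = -4/E
Z = 799 (Z = -7*(-105) + 64 = 735 + 64 = 799)
G(J) = 92
Z + G(P(-5)) = 799 + 92 = 891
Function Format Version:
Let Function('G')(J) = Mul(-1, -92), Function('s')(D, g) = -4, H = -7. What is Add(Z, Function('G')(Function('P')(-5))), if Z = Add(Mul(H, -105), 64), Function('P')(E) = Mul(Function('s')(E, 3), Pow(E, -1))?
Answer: 891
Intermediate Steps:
Function('P')(E) = Mul(-4, Pow(E, -1))
Z = 799 (Z = Add(Mul(-7, -105), 64) = Add(735, 64) = 799)
Function('G')(J) = 92
Add(Z, Function('G')(Function('P')(-5))) = Add(799, 92) = 891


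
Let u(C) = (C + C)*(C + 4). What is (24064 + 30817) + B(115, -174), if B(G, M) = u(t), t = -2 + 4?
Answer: 54905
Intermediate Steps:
t = 2
u(C) = 2*C*(4 + C) (u(C) = (2*C)*(4 + C) = 2*C*(4 + C))
B(G, M) = 24 (B(G, M) = 2*2*(4 + 2) = 2*2*6 = 24)
(24064 + 30817) + B(115, -174) = (24064 + 30817) + 24 = 54881 + 24 = 54905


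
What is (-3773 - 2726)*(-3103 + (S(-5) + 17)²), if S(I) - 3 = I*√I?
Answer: 18379172 + 1299800*I*√5 ≈ 1.8379e+7 + 2.9064e+6*I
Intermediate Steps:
S(I) = 3 + I^(3/2) (S(I) = 3 + I*√I = 3 + I^(3/2))
(-3773 - 2726)*(-3103 + (S(-5) + 17)²) = (-3773 - 2726)*(-3103 + ((3 + (-5)^(3/2)) + 17)²) = -6499*(-3103 + ((3 - 5*I*√5) + 17)²) = -6499*(-3103 + (20 - 5*I*√5)²) = 20166397 - 6499*(20 - 5*I*√5)²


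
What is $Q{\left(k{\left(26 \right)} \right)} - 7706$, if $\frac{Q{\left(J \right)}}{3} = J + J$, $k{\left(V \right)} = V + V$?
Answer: $-7394$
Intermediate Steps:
$k{\left(V \right)} = 2 V$
$Q{\left(J \right)} = 6 J$ ($Q{\left(J \right)} = 3 \left(J + J\right) = 3 \cdot 2 J = 6 J$)
$Q{\left(k{\left(26 \right)} \right)} - 7706 = 6 \cdot 2 \cdot 26 - 7706 = 6 \cdot 52 - 7706 = 312 - 7706 = -7394$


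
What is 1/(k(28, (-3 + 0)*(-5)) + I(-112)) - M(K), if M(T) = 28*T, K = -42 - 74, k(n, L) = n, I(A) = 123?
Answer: 490449/151 ≈ 3248.0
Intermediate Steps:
K = -116
1/(k(28, (-3 + 0)*(-5)) + I(-112)) - M(K) = 1/(28 + 123) - 28*(-116) = 1/151 - 1*(-3248) = 1/151 + 3248 = 490449/151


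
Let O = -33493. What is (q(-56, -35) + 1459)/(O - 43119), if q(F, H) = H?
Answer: -356/19153 ≈ -0.018587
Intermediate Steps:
(q(-56, -35) + 1459)/(O - 43119) = (-35 + 1459)/(-33493 - 43119) = 1424/(-76612) = 1424*(-1/76612) = -356/19153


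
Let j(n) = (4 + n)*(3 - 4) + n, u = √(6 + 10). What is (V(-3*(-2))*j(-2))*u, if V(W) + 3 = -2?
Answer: 80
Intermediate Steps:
V(W) = -5 (V(W) = -3 - 2 = -5)
u = 4 (u = √16 = 4)
j(n) = -4 (j(n) = (4 + n)*(-1) + n = (-4 - n) + n = -4)
(V(-3*(-2))*j(-2))*u = -5*(-4)*4 = 20*4 = 80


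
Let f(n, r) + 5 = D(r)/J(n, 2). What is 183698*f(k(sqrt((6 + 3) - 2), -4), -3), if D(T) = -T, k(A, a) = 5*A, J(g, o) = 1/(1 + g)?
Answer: -367396 + 2755470*sqrt(7) ≈ 6.9229e+6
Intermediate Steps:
f(n, r) = -5 - r*(1 + n) (f(n, r) = -5 + (-r)/(1/(1 + n)) = -5 + (-r)*(1 + n) = -5 - r*(1 + n))
183698*f(k(sqrt((6 + 3) - 2), -4), -3) = 183698*(-5 - 1*(-3)*(1 + 5*sqrt((6 + 3) - 2))) = 183698*(-5 - 1*(-3)*(1 + 5*sqrt(9 - 2))) = 183698*(-5 - 1*(-3)*(1 + 5*sqrt(7))) = 183698*(-5 + (3 + 15*sqrt(7))) = 183698*(-2 + 15*sqrt(7)) = -367396 + 2755470*sqrt(7)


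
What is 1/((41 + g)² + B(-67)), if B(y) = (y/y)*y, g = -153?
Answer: 1/12477 ≈ 8.0148e-5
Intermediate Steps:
B(y) = y (B(y) = 1*y = y)
1/((41 + g)² + B(-67)) = 1/((41 - 153)² - 67) = 1/((-112)² - 67) = 1/(12544 - 67) = 1/12477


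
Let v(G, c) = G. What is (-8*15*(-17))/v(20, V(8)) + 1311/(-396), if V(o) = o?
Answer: 13027/132 ≈ 98.689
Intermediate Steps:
(-8*15*(-17))/v(20, V(8)) + 1311/(-396) = (-8*15*(-17))/20 + 1311/(-396) = -120*(-17)*(1/20) + 1311*(-1/396) = 2040*(1/20) - 437/132 = 102 - 437/132 = 13027/132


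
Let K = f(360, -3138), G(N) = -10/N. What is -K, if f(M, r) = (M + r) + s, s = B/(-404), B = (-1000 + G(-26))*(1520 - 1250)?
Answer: 5540703/2626 ≈ 2109.9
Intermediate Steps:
B = -3508650/13 (B = (-1000 - 10/(-26))*(1520 - 1250) = (-1000 - 10*(-1/26))*270 = (-1000 + 5/13)*270 = -12995/13*270 = -3508650/13 ≈ -2.6990e+5)
s = 1754325/2626 (s = -3508650/13/(-404) = -3508650/13*(-1/404) = 1754325/2626 ≈ 668.06)
f(M, r) = 1754325/2626 + M + r (f(M, r) = (M + r) + 1754325/2626 = 1754325/2626 + M + r)
K = -5540703/2626 (K = 1754325/2626 + 360 - 3138 = -5540703/2626 ≈ -2109.9)
-K = -1*(-5540703/2626) = 5540703/2626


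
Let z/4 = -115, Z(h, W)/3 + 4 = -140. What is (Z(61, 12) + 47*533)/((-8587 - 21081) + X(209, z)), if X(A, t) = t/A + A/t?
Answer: -2366870660/2852536801 ≈ -0.82974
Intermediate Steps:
Z(h, W) = -432 (Z(h, W) = -12 + 3*(-140) = -12 - 420 = -432)
z = -460 (z = 4*(-115) = -460)
X(A, t) = A/t + t/A
(Z(61, 12) + 47*533)/((-8587 - 21081) + X(209, z)) = (-432 + 47*533)/((-8587 - 21081) + (209/(-460) - 460/209)) = (-432 + 25051)/(-29668 + (209*(-1/460) - 460*1/209)) = 24619/(-29668 + (-209/460 - 460/209)) = 24619/(-29668 - 255281/96140) = 24619/(-2852536801/96140) = 24619*(-96140/2852536801) = -2366870660/2852536801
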